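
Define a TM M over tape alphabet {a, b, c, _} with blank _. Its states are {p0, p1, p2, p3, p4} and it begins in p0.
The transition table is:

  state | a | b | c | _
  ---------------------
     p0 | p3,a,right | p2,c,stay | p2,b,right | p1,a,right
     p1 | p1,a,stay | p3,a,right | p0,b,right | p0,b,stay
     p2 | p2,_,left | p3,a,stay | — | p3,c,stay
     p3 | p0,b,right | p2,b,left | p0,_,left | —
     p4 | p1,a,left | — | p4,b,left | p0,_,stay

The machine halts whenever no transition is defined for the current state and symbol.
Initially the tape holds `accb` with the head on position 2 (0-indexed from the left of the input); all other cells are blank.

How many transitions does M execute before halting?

state=p0 head=2 tape=ac[c]b__   (p0,c)→(p2,b,right)
state=p2 head=3 tape=acb[b]__   (p2,b)→(p3,a,stay)
state=p3 head=3 tape=acb[a]__   (p3,a)→(p0,b,right)
state=p0 head=4 tape=acbb[_]_   (p0,_)→(p1,a,right)
state=p1 head=5 tape=acbba[_]   (p1,_)→(p0,b,stay)
state=p0 head=5 tape=acbba[b]   (p0,b)→(p2,c,stay)
state=p2 head=5 tape=acbba[c]
M halts after 6 transitions.

6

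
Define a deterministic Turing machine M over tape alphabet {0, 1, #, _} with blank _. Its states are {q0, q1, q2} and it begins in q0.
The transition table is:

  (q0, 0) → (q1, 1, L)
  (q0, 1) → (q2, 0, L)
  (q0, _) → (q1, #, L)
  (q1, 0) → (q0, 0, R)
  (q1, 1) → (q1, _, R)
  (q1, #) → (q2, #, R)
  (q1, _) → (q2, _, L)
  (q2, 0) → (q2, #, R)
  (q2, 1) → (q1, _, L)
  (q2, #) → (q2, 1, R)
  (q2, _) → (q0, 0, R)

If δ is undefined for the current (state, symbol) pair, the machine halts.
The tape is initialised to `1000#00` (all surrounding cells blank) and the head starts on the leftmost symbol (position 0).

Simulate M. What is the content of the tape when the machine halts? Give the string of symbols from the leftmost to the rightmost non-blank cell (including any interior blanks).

#####1##0#

q0 | _[1]000#00__   read 1 → write 0, move L, go to q2
q2 | [_]0000#00__   read _ → write 0, move R, go to q0
q0 | 0[0]000#00__   read 0 → write 1, move L, go to q1
q1 | [0]1000#00__   read 0 → write 0, move R, go to q0
q0 | 0[1]000#00__   read 1 → write 0, move L, go to q2
q2 | [0]0000#00__   read 0 → write #, move R, go to q2
q2 | #[0]000#00__   read 0 → write #, move R, go to q2
q2 | ##[0]00#00__   read 0 → write #, move R, go to q2
q2 | ###[0]0#00__   read 0 → write #, move R, go to q2
q2 | ####[0]#00__   read 0 → write #, move R, go to q2
q2 | #####[#]00__   read # → write 1, move R, go to q2
q2 | #####1[0]0__   read 0 → write #, move R, go to q2
q2 | #####1#[0]__   read 0 → write #, move R, go to q2
q2 | #####1##[_]_   read _ → write 0, move R, go to q0
q0 | #####1##0[_]   read _ → write #, move L, go to q1
q1 | #####1##[0]#   read 0 → write 0, move R, go to q0
q0 | #####1##0[#]
The non-blank tape span at halt is #####1##0#.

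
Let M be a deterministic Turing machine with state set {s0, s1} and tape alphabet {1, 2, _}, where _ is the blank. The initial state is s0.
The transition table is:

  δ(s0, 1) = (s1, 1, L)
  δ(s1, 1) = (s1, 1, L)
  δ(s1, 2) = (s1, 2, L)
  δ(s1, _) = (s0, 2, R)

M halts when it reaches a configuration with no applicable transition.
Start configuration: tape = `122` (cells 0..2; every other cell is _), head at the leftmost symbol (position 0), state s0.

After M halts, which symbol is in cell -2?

s0 | __[1]22   read 1 → write 1, move L, go to s1
s1 | _[_]122   read _ → write 2, move R, go to s0
s0 | _2[1]22   read 1 → write 1, move L, go to s1
s1 | _[2]122   read 2 → write 2, move L, go to s1
s1 | [_]2122   read _ → write 2, move R, go to s0
s0 | 2[2]122
Cell -2 holds 2 when M halts.

2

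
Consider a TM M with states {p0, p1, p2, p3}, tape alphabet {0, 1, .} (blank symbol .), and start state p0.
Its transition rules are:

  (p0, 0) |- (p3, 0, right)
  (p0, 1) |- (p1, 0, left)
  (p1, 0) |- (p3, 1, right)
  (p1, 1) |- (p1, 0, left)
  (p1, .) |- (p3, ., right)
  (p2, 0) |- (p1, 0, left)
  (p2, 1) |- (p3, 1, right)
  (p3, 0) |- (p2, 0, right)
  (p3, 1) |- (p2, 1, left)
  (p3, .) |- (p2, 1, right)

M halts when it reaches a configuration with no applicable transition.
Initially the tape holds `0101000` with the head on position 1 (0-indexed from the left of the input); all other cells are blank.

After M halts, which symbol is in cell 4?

state=p0 head=1 tape=0[1]01000.   (p0,1)→(p1,0,left)
state=p1 head=0 tape=[0]001000.   (p1,0)→(p3,1,right)
state=p3 head=1 tape=1[0]01000.   (p3,0)→(p2,0,right)
state=p2 head=2 tape=10[0]1000.   (p2,0)→(p1,0,left)
state=p1 head=1 tape=1[0]01000.   (p1,0)→(p3,1,right)
state=p3 head=2 tape=11[0]1000.   (p3,0)→(p2,0,right)
state=p2 head=3 tape=110[1]000.   (p2,1)→(p3,1,right)
state=p3 head=4 tape=1101[0]00.   (p3,0)→(p2,0,right)
state=p2 head=5 tape=11010[0]0.   (p2,0)→(p1,0,left)
state=p1 head=4 tape=1101[0]00.   (p1,0)→(p3,1,right)
state=p3 head=5 tape=11011[0]0.   (p3,0)→(p2,0,right)
state=p2 head=6 tape=110110[0].   (p2,0)→(p1,0,left)
state=p1 head=5 tape=11011[0]0.   (p1,0)→(p3,1,right)
state=p3 head=6 tape=110111[0].   (p3,0)→(p2,0,right)
state=p2 head=7 tape=1101110[.]
Cell 4 holds 1 when M halts.

1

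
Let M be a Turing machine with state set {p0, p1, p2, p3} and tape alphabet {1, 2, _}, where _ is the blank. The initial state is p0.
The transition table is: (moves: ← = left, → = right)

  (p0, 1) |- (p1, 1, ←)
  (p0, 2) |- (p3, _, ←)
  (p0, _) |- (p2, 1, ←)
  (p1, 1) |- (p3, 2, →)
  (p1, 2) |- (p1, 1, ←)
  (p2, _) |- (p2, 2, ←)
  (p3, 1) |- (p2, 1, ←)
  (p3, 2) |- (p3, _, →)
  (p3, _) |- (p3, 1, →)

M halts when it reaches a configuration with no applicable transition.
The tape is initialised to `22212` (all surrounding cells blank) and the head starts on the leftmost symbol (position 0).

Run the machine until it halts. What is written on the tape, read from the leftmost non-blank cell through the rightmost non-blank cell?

p0 | _[2]2212   read 2 → write _, move ←, go to p3
p3 | [_]_2212   read _ → write 1, move →, go to p3
p3 | 1[_]2212   read _ → write 1, move →, go to p3
p3 | 11[2]212   read 2 → write _, move →, go to p3
p3 | 11_[2]12   read 2 → write _, move →, go to p3
p3 | 11__[1]2   read 1 → write 1, move ←, go to p2
p2 | 11_[_]12   read _ → write 2, move ←, go to p2
p2 | 11[_]212   read _ → write 2, move ←, go to p2
p2 | 1[1]2212
The non-blank tape span at halt is 112212.

112212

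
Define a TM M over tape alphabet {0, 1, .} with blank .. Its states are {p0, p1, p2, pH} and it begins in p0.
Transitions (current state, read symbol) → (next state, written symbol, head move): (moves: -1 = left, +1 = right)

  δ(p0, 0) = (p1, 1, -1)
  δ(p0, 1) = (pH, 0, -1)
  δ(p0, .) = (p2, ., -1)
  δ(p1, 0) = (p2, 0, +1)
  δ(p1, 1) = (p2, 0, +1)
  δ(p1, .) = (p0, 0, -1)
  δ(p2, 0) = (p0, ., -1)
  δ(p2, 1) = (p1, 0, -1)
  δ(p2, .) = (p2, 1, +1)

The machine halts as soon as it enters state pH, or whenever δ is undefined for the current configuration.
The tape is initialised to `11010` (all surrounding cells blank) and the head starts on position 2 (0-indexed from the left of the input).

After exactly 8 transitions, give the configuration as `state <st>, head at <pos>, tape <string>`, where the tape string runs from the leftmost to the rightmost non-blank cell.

state=p0 head=2 tape=11[0]10   (p0,0)→(p1,1,-1)
state=p1 head=1 tape=1[1]110   (p1,1)→(p2,0,+1)
state=p2 head=2 tape=10[1]10   (p2,1)→(p1,0,-1)
state=p1 head=1 tape=1[0]010   (p1,0)→(p2,0,+1)
state=p2 head=2 tape=10[0]10   (p2,0)→(p0,.,-1)
state=p0 head=1 tape=1[0].10   (p0,0)→(p1,1,-1)
state=p1 head=0 tape=[1]1.10   (p1,1)→(p2,0,+1)
state=p2 head=1 tape=0[1].10   (p2,1)→(p1,0,-1)
state=p1 head=0 tape=[0]0.10
After 8 steps: state p1, head at 0, tape 00.10.

state p1, head at 0, tape 00.10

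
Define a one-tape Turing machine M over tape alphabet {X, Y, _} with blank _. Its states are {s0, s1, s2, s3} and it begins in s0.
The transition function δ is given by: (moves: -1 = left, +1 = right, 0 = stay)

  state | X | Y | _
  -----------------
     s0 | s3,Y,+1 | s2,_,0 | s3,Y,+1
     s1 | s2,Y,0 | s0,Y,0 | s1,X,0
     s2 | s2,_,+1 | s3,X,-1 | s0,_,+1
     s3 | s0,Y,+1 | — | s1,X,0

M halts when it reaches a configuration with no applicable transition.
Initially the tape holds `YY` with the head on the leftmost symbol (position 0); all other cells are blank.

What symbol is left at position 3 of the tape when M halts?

X

state=s0 head=0 tape=[Y]Y__   (s0,Y)→(s2,_,0)
state=s2 head=0 tape=[_]Y__   (s2,_)→(s0,_,+1)
state=s0 head=1 tape=_[Y]__   (s0,Y)→(s2,_,0)
state=s2 head=1 tape=_[_]__   (s2,_)→(s0,_,+1)
state=s0 head=2 tape=__[_]_   (s0,_)→(s3,Y,+1)
state=s3 head=3 tape=__Y[_]   (s3,_)→(s1,X,0)
state=s1 head=3 tape=__Y[X]   (s1,X)→(s2,Y,0)
state=s2 head=3 tape=__Y[Y]   (s2,Y)→(s3,X,-1)
state=s3 head=2 tape=__[Y]X
Cell 3 holds X when M halts.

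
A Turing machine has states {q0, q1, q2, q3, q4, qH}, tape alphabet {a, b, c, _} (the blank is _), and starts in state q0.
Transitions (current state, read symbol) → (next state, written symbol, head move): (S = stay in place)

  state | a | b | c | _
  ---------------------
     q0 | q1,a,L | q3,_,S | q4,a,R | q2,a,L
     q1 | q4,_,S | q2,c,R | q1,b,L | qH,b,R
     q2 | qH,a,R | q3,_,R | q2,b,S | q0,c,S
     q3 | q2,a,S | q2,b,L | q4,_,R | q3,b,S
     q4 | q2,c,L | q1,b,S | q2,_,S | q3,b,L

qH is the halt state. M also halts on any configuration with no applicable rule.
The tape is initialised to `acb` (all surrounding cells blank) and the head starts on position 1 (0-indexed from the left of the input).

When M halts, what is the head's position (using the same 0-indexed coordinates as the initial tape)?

q0 | a[c]b__   read c → write a, move R, go to q4
q4 | aa[b]__   read b → write b, move S, go to q1
q1 | aa[b]__   read b → write c, move R, go to q2
q2 | aac[_]_   read _ → write c, move S, go to q0
q0 | aac[c]_   read c → write a, move R, go to q4
q4 | aaca[_]   read _ → write b, move L, go to q3
q3 | aac[a]b   read a → write a, move S, go to q2
q2 | aac[a]b   read a → write a, move R, go to qH
qH | aaca[b]
At halt the head is at cell 4.

4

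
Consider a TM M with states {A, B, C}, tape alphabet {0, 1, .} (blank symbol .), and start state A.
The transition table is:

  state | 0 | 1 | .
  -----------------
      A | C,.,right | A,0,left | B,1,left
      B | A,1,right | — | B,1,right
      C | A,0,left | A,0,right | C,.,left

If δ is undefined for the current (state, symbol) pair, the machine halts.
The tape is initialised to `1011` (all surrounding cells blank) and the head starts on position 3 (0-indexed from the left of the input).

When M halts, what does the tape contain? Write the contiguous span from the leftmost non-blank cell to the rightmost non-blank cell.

A | 101[1]   read 1 → write 0, move left, go to A
A | 10[1]0   read 1 → write 0, move left, go to A
A | 1[0]00   read 0 → write ., move right, go to C
C | 1.[0]0   read 0 → write 0, move left, go to A
A | 1[.]00   read . → write 1, move left, go to B
B | [1]100
The non-blank tape span at halt is 1100.

1100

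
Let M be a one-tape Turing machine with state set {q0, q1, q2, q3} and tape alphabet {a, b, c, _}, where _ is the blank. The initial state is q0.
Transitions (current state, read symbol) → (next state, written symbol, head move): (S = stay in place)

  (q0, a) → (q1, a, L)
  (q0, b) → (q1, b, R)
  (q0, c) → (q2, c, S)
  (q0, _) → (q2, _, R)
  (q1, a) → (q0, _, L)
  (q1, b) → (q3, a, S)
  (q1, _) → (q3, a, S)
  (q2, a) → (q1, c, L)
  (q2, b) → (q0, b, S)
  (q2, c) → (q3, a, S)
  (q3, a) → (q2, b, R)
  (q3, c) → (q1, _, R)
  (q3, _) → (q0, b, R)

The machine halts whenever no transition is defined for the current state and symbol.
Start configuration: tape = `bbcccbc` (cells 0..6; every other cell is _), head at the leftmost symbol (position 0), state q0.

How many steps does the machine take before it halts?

state=q0 head=0 tape=[b]bcccbc   (q0,b)→(q1,b,R)
state=q1 head=1 tape=b[b]cccbc   (q1,b)→(q3,a,S)
state=q3 head=1 tape=b[a]cccbc   (q3,a)→(q2,b,R)
state=q2 head=2 tape=bb[c]ccbc   (q2,c)→(q3,a,S)
state=q3 head=2 tape=bb[a]ccbc   (q3,a)→(q2,b,R)
state=q2 head=3 tape=bbb[c]cbc   (q2,c)→(q3,a,S)
state=q3 head=3 tape=bbb[a]cbc   (q3,a)→(q2,b,R)
state=q2 head=4 tape=bbbb[c]bc   (q2,c)→(q3,a,S)
state=q3 head=4 tape=bbbb[a]bc   (q3,a)→(q2,b,R)
state=q2 head=5 tape=bbbbb[b]c   (q2,b)→(q0,b,S)
state=q0 head=5 tape=bbbbb[b]c   (q0,b)→(q1,b,R)
state=q1 head=6 tape=bbbbbb[c]
M halts after 11 transitions.

11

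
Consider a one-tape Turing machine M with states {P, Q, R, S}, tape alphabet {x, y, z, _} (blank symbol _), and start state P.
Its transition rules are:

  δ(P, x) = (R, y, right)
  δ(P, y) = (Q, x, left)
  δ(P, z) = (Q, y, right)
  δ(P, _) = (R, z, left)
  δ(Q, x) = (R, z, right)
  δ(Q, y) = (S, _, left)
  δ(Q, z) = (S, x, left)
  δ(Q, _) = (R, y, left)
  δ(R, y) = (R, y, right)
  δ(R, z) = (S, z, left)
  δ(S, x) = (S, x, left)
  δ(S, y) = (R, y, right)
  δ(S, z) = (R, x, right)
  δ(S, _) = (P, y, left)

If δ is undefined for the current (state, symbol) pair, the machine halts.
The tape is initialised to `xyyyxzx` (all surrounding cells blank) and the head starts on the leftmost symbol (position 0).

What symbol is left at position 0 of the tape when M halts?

y

P | [x]yyyxzx   read x → write y, move right, go to R
R | y[y]yyxzx   read y → write y, move right, go to R
R | yy[y]yxzx   read y → write y, move right, go to R
R | yyy[y]xzx   read y → write y, move right, go to R
R | yyyy[x]zx
Cell 0 holds y when M halts.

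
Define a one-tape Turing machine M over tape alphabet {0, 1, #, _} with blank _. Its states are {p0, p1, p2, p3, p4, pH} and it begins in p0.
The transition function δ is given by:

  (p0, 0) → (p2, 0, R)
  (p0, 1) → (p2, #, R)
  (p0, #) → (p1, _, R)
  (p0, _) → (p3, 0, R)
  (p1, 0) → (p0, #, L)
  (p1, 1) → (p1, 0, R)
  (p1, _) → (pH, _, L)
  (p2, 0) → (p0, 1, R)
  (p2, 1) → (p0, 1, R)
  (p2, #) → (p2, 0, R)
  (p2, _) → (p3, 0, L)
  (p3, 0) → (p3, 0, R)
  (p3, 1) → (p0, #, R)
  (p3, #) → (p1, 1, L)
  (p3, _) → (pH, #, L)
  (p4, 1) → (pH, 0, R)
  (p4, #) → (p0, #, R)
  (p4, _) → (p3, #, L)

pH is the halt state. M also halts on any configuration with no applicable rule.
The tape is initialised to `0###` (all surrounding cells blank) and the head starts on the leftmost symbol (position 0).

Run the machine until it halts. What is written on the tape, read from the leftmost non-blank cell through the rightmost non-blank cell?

p0 | [0]###__   read 0 → write 0, move R, go to p2
p2 | 0[#]##__   read # → write 0, move R, go to p2
p2 | 00[#]#__   read # → write 0, move R, go to p2
p2 | 000[#]__   read # → write 0, move R, go to p2
p2 | 0000[_]_   read _ → write 0, move L, go to p3
p3 | 000[0]0_   read 0 → write 0, move R, go to p3
p3 | 0000[0]_   read 0 → write 0, move R, go to p3
p3 | 00000[_]   read _ → write #, move L, go to pH
pH | 0000[0]#
The non-blank tape span at halt is 00000#.

00000#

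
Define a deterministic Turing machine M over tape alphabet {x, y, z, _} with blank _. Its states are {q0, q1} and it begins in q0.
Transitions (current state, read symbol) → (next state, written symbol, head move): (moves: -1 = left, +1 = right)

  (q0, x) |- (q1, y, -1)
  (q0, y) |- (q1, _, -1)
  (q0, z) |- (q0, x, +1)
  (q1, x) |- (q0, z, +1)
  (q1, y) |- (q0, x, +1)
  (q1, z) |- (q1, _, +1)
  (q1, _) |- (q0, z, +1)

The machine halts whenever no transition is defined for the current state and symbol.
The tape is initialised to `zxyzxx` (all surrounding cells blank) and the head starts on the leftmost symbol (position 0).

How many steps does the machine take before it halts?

18

q0 | [z]xyzxx_   read z → write x, move +1, go to q0
q0 | x[x]yzxx_   read x → write y, move -1, go to q1
q1 | [x]yyzxx_   read x → write z, move +1, go to q0
q0 | z[y]yzxx_   read y → write _, move -1, go to q1
q1 | [z]_yzxx_   read z → write _, move +1, go to q1
q1 | _[_]yzxx_   read _ → write z, move +1, go to q0
q0 | _z[y]zxx_   read y → write _, move -1, go to q1
q1 | _[z]_zxx_   read z → write _, move +1, go to q1
q1 | __[_]zxx_   read _ → write z, move +1, go to q0
q0 | __z[z]xx_   read z → write x, move +1, go to q0
q0 | __zx[x]x_   read x → write y, move -1, go to q1
q1 | __z[x]yx_   read x → write z, move +1, go to q0
q0 | __zz[y]x_   read y → write _, move -1, go to q1
q1 | __z[z]_x_   read z → write _, move +1, go to q1
q1 | __z_[_]x_   read _ → write z, move +1, go to q0
q0 | __z_z[x]_   read x → write y, move -1, go to q1
q1 | __z_[z]y_   read z → write _, move +1, go to q1
q1 | __z__[y]_   read y → write x, move +1, go to q0
q0 | __z__x[_]
M halts after 18 transitions.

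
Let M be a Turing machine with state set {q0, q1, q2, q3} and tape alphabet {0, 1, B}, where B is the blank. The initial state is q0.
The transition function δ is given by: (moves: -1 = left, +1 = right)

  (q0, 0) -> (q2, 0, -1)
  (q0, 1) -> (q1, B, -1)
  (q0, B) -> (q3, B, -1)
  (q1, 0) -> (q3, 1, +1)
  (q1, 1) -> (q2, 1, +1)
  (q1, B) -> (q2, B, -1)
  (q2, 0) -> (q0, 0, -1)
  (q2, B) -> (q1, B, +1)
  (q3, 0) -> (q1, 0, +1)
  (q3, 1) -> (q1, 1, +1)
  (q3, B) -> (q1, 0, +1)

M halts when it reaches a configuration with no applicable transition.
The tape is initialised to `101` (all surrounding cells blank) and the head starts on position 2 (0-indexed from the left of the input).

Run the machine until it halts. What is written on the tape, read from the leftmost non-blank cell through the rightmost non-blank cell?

state=q0 head=2 tape=10[1]BB   (q0,1)→(q1,B,-1)
state=q1 head=1 tape=1[0]BBB   (q1,0)→(q3,1,+1)
state=q3 head=2 tape=11[B]BB   (q3,B)→(q1,0,+1)
state=q1 head=3 tape=110[B]B   (q1,B)→(q2,B,-1)
state=q2 head=2 tape=11[0]BB   (q2,0)→(q0,0,-1)
state=q0 head=1 tape=1[1]0BB   (q0,1)→(q1,B,-1)
state=q1 head=0 tape=[1]B0BB   (q1,1)→(q2,1,+1)
state=q2 head=1 tape=1[B]0BB   (q2,B)→(q1,B,+1)
state=q1 head=2 tape=1B[0]BB   (q1,0)→(q3,1,+1)
state=q3 head=3 tape=1B1[B]B   (q3,B)→(q1,0,+1)
state=q1 head=4 tape=1B10[B]   (q1,B)→(q2,B,-1)
state=q2 head=3 tape=1B1[0]B   (q2,0)→(q0,0,-1)
state=q0 head=2 tape=1B[1]0B   (q0,1)→(q1,B,-1)
state=q1 head=1 tape=1[B]B0B   (q1,B)→(q2,B,-1)
state=q2 head=0 tape=[1]BB0B
The non-blank tape span at halt is 1BB0.

1BB0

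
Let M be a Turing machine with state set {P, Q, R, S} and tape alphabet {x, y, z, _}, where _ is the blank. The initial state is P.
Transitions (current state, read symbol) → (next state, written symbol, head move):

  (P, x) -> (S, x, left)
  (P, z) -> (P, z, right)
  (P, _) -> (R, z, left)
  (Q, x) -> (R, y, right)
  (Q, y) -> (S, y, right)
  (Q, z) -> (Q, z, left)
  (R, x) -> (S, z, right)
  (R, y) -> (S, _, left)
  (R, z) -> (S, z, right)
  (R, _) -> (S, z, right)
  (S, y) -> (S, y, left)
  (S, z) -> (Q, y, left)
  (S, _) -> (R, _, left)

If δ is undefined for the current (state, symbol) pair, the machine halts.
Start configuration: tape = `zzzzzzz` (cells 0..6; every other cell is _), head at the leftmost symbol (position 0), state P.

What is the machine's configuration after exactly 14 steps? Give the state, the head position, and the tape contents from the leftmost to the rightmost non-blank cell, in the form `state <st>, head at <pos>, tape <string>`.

state=P head=0 tape=[z]zzzzzz_   (P,z)→(P,z,right)
state=P head=1 tape=z[z]zzzzz_   (P,z)→(P,z,right)
state=P head=2 tape=zz[z]zzzz_   (P,z)→(P,z,right)
state=P head=3 tape=zzz[z]zzz_   (P,z)→(P,z,right)
state=P head=4 tape=zzzz[z]zz_   (P,z)→(P,z,right)
state=P head=5 tape=zzzzz[z]z_   (P,z)→(P,z,right)
state=P head=6 tape=zzzzzz[z]_   (P,z)→(P,z,right)
state=P head=7 tape=zzzzzzz[_]   (P,_)→(R,z,left)
state=R head=6 tape=zzzzzz[z]z   (R,z)→(S,z,right)
state=S head=7 tape=zzzzzzz[z]   (S,z)→(Q,y,left)
state=Q head=6 tape=zzzzzz[z]y   (Q,z)→(Q,z,left)
state=Q head=5 tape=zzzzz[z]zy   (Q,z)→(Q,z,left)
state=Q head=4 tape=zzzz[z]zzy   (Q,z)→(Q,z,left)
state=Q head=3 tape=zzz[z]zzzy   (Q,z)→(Q,z,left)
state=Q head=2 tape=zz[z]zzzzy
After 14 steps: state Q, head at 2, tape zzzzzzzy.

state Q, head at 2, tape zzzzzzzy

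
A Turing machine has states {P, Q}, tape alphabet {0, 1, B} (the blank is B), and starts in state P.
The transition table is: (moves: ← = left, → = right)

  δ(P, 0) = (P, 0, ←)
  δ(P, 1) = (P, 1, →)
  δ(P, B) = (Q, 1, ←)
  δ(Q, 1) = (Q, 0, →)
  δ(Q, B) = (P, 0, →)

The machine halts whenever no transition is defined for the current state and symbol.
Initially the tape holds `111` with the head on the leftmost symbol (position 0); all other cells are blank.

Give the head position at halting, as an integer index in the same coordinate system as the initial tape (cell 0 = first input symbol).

4

P | [1]11BBB   read 1 → write 1, move →, go to P
P | 1[1]1BBB   read 1 → write 1, move →, go to P
P | 11[1]BBB   read 1 → write 1, move →, go to P
P | 111[B]BB   read B → write 1, move ←, go to Q
Q | 11[1]1BB   read 1 → write 0, move →, go to Q
Q | 110[1]BB   read 1 → write 0, move →, go to Q
Q | 1100[B]B   read B → write 0, move →, go to P
P | 11000[B]   read B → write 1, move ←, go to Q
Q | 1100[0]1
At halt the head is at cell 4.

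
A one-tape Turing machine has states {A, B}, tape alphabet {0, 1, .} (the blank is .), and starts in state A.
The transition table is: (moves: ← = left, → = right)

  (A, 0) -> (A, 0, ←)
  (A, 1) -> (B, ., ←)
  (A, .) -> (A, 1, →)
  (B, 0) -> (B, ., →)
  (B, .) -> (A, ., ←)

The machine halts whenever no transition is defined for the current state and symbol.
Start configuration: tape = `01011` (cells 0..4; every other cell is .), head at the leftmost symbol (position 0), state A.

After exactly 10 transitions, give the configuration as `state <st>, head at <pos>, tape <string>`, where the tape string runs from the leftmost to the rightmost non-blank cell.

state B, head at -2, tape 11.01011

state=A head=0 tape=...[0]1011   (A,0)→(A,0,←)
state=A head=-1 tape=..[.]01011   (A,.)→(A,1,→)
state=A head=0 tape=..1[0]1011   (A,0)→(A,0,←)
state=A head=-1 tape=..[1]01011   (A,1)→(B,.,←)
state=B head=-2 tape=.[.].01011   (B,.)→(A,.,←)
state=A head=-3 tape=[.]..01011   (A,.)→(A,1,→)
state=A head=-2 tape=1[.].01011   (A,.)→(A,1,→)
state=A head=-1 tape=11[.]01011   (A,.)→(A,1,→)
state=A head=0 tape=111[0]1011   (A,0)→(A,0,←)
state=A head=-1 tape=11[1]01011   (A,1)→(B,.,←)
state=B head=-2 tape=1[1].01011
After 10 steps: state B, head at -2, tape 11.01011.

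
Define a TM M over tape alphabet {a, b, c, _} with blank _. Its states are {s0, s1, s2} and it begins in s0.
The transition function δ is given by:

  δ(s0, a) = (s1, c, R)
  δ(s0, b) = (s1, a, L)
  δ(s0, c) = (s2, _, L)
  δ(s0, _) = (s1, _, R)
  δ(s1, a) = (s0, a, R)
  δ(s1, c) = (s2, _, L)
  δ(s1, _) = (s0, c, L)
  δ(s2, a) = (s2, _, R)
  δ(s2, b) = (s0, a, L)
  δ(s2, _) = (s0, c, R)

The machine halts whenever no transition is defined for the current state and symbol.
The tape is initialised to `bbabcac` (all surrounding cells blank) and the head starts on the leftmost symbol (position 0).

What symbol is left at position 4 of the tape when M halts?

state=s0 head=0 tape=__[b]babcac   (s0,b)→(s1,a,L)
state=s1 head=-1 tape=_[_]ababcac   (s1,_)→(s0,c,L)
state=s0 head=-2 tape=[_]cababcac   (s0,_)→(s1,_,R)
state=s1 head=-1 tape=_[c]ababcac   (s1,c)→(s2,_,L)
state=s2 head=-2 tape=[_]_ababcac   (s2,_)→(s0,c,R)
state=s0 head=-1 tape=c[_]ababcac   (s0,_)→(s1,_,R)
state=s1 head=0 tape=c_[a]babcac   (s1,a)→(s0,a,R)
state=s0 head=1 tape=c_a[b]abcac   (s0,b)→(s1,a,L)
state=s1 head=0 tape=c_[a]aabcac   (s1,a)→(s0,a,R)
state=s0 head=1 tape=c_a[a]abcac   (s0,a)→(s1,c,R)
state=s1 head=2 tape=c_ac[a]bcac   (s1,a)→(s0,a,R)
state=s0 head=3 tape=c_aca[b]cac   (s0,b)→(s1,a,L)
state=s1 head=2 tape=c_ac[a]acac   (s1,a)→(s0,a,R)
state=s0 head=3 tape=c_aca[a]cac   (s0,a)→(s1,c,R)
state=s1 head=4 tape=c_acac[c]ac   (s1,c)→(s2,_,L)
state=s2 head=3 tape=c_aca[c]_ac
Cell 4 holds _ when M halts.

_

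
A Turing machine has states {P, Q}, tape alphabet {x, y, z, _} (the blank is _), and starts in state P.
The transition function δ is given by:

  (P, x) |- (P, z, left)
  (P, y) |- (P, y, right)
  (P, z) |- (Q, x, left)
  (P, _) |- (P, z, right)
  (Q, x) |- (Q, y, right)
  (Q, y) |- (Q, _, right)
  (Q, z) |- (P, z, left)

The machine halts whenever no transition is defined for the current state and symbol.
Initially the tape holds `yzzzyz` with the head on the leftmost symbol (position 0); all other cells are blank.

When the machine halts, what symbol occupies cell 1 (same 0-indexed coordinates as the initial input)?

P | [y]zzzyz_   read y → write y, move right, go to P
P | y[z]zzyz_   read z → write x, move left, go to Q
Q | [y]xzzyz_   read y → write _, move right, go to Q
Q | _[x]zzyz_   read x → write y, move right, go to Q
Q | _y[z]zyz_   read z → write z, move left, go to P
P | _[y]zzyz_   read y → write y, move right, go to P
P | _y[z]zyz_   read z → write x, move left, go to Q
Q | _[y]xzyz_   read y → write _, move right, go to Q
Q | __[x]zyz_   read x → write y, move right, go to Q
Q | __y[z]yz_   read z → write z, move left, go to P
P | __[y]zyz_   read y → write y, move right, go to P
P | __y[z]yz_   read z → write x, move left, go to Q
Q | __[y]xyz_   read y → write _, move right, go to Q
Q | ___[x]yz_   read x → write y, move right, go to Q
Q | ___y[y]z_   read y → write _, move right, go to Q
Q | ___y_[z]_   read z → write z, move left, go to P
P | ___y[_]z_   read _ → write z, move right, go to P
P | ___yz[z]_   read z → write x, move left, go to Q
Q | ___y[z]x_   read z → write z, move left, go to P
P | ___[y]zx_   read y → write y, move right, go to P
P | ___y[z]x_   read z → write x, move left, go to Q
Q | ___[y]xx_   read y → write _, move right, go to Q
Q | ____[x]x_   read x → write y, move right, go to Q
Q | ____y[x]_   read x → write y, move right, go to Q
Q | ____yy[_]
Cell 1 holds _ when M halts.

_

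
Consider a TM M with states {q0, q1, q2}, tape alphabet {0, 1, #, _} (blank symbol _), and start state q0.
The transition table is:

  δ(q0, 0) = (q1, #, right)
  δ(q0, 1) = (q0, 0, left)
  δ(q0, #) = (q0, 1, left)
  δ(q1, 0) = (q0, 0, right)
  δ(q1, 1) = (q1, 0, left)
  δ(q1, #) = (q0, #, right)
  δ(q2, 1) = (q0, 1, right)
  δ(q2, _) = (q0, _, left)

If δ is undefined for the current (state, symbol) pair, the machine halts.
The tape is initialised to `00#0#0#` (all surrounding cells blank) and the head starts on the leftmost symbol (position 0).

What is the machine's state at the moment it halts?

q1

state=q0 head=0 tape=[0]0#0#0#_   (q0,0)→(q1,#,right)
state=q1 head=1 tape=#[0]#0#0#_   (q1,0)→(q0,0,right)
state=q0 head=2 tape=#0[#]0#0#_   (q0,#)→(q0,1,left)
state=q0 head=1 tape=#[0]10#0#_   (q0,0)→(q1,#,right)
state=q1 head=2 tape=##[1]0#0#_   (q1,1)→(q1,0,left)
state=q1 head=1 tape=#[#]00#0#_   (q1,#)→(q0,#,right)
state=q0 head=2 tape=##[0]0#0#_   (q0,0)→(q1,#,right)
state=q1 head=3 tape=###[0]#0#_   (q1,0)→(q0,0,right)
state=q0 head=4 tape=###0[#]0#_   (q0,#)→(q0,1,left)
state=q0 head=3 tape=###[0]10#_   (q0,0)→(q1,#,right)
state=q1 head=4 tape=####[1]0#_   (q1,1)→(q1,0,left)
state=q1 head=3 tape=###[#]00#_   (q1,#)→(q0,#,right)
state=q0 head=4 tape=####[0]0#_   (q0,0)→(q1,#,right)
state=q1 head=5 tape=#####[0]#_   (q1,0)→(q0,0,right)
state=q0 head=6 tape=#####0[#]_   (q0,#)→(q0,1,left)
state=q0 head=5 tape=#####[0]1_   (q0,0)→(q1,#,right)
state=q1 head=6 tape=######[1]_   (q1,1)→(q1,0,left)
state=q1 head=5 tape=#####[#]0_   (q1,#)→(q0,#,right)
state=q0 head=6 tape=######[0]_   (q0,0)→(q1,#,right)
state=q1 head=7 tape=#######[_]
No transition is defined for (q1, _); M halts in state q1.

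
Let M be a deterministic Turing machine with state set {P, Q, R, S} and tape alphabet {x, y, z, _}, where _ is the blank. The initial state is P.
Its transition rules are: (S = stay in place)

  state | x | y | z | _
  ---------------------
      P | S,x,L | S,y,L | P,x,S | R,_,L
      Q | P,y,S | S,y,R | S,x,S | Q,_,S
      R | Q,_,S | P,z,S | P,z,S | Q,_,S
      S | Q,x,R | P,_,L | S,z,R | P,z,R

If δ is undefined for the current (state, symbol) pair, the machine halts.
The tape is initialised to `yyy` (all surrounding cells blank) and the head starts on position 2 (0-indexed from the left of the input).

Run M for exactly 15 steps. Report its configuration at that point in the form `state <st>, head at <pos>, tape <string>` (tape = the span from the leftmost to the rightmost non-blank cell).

state Q, head at 0, tape zx__y

state=P head=2 tape=__yy[y]   (P,y)→(S,y,L)
state=S head=1 tape=__y[y]y   (S,y)→(P,_,L)
state=P head=0 tape=__[y]_y   (P,y)→(S,y,L)
state=S head=-1 tape=_[_]y_y   (S,_)→(P,z,R)
state=P head=0 tape=_z[y]_y   (P,y)→(S,y,L)
state=S head=-1 tape=_[z]y_y   (S,z)→(S,z,R)
state=S head=0 tape=_z[y]_y   (S,y)→(P,_,L)
state=P head=-1 tape=_[z]__y   (P,z)→(P,x,S)
state=P head=-1 tape=_[x]__y   (P,x)→(S,x,L)
state=S head=-2 tape=[_]x__y   (S,_)→(P,z,R)
state=P head=-1 tape=z[x]__y   (P,x)→(S,x,L)
state=S head=-2 tape=[z]x__y   (S,z)→(S,z,R)
state=S head=-1 tape=z[x]__y   (S,x)→(Q,x,R)
state=Q head=0 tape=zx[_]_y   (Q,_)→(Q,_,S)
state=Q head=0 tape=zx[_]_y   (Q,_)→(Q,_,S)
state=Q head=0 tape=zx[_]_y
After 15 steps: state Q, head at 0, tape zx__y.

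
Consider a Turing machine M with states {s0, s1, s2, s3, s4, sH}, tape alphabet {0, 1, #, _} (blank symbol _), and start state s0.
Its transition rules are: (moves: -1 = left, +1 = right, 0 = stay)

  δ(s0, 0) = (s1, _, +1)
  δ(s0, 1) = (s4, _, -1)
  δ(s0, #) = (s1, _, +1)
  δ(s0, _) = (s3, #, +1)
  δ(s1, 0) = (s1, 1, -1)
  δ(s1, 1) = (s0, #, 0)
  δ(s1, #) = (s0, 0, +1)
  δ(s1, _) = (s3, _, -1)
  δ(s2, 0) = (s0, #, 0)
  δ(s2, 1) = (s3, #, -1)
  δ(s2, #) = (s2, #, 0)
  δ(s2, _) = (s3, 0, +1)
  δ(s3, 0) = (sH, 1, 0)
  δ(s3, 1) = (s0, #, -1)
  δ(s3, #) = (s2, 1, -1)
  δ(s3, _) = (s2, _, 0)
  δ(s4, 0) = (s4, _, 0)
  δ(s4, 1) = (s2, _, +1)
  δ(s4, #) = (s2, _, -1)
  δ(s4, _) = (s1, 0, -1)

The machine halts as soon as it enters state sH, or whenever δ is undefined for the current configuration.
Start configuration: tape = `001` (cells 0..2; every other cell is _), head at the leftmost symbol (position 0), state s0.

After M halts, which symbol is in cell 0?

s0 | _[0]01   read 0 → write _, move +1, go to s1
s1 | __[0]1   read 0 → write 1, move -1, go to s1
s1 | _[_]11   read _ → write _, move -1, go to s3
s3 | [_]_11   read _ → write _, move 0, go to s2
s2 | [_]_11   read _ → write 0, move +1, go to s3
s3 | 0[_]11   read _ → write _, move 0, go to s2
s2 | 0[_]11   read _ → write 0, move +1, go to s3
s3 | 00[1]1   read 1 → write #, move -1, go to s0
s0 | 0[0]#1   read 0 → write _, move +1, go to s1
s1 | 0_[#]1   read # → write 0, move +1, go to s0
s0 | 0_0[1]   read 1 → write _, move -1, go to s4
s4 | 0_[0]_   read 0 → write _, move 0, go to s4
s4 | 0_[_]_   read _ → write 0, move -1, go to s1
s1 | 0[_]0_   read _ → write _, move -1, go to s3
s3 | [0]_0_   read 0 → write 1, move 0, go to sH
sH | [1]_0_
Cell 0 holds _ when M halts.

_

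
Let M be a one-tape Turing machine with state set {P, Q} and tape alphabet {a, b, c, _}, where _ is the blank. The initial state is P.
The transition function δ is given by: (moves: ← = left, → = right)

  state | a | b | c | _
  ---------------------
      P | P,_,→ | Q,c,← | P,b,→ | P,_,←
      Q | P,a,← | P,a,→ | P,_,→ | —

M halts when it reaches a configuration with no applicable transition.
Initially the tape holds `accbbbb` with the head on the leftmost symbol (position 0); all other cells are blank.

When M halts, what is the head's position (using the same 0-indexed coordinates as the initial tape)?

5

state=P head=0 tape=[a]ccbbbb_   (P,a)→(P,_,→)
state=P head=1 tape=_[c]cbbbb_   (P,c)→(P,b,→)
state=P head=2 tape=_b[c]bbbb_   (P,c)→(P,b,→)
state=P head=3 tape=_bb[b]bbb_   (P,b)→(Q,c,←)
state=Q head=2 tape=_b[b]cbbb_   (Q,b)→(P,a,→)
state=P head=3 tape=_ba[c]bbb_   (P,c)→(P,b,→)
state=P head=4 tape=_bab[b]bb_   (P,b)→(Q,c,←)
state=Q head=3 tape=_ba[b]cbb_   (Q,b)→(P,a,→)
state=P head=4 tape=_baa[c]bb_   (P,c)→(P,b,→)
state=P head=5 tape=_baab[b]b_   (P,b)→(Q,c,←)
state=Q head=4 tape=_baa[b]cb_   (Q,b)→(P,a,→)
state=P head=5 tape=_baaa[c]b_   (P,c)→(P,b,→)
state=P head=6 tape=_baaab[b]_   (P,b)→(Q,c,←)
state=Q head=5 tape=_baaa[b]c_   (Q,b)→(P,a,→)
state=P head=6 tape=_baaaa[c]_   (P,c)→(P,b,→)
state=P head=7 tape=_baaaab[_]   (P,_)→(P,_,←)
state=P head=6 tape=_baaaa[b]_   (P,b)→(Q,c,←)
state=Q head=5 tape=_baaa[a]c_   (Q,a)→(P,a,←)
state=P head=4 tape=_baa[a]ac_   (P,a)→(P,_,→)
state=P head=5 tape=_baa_[a]c_   (P,a)→(P,_,→)
state=P head=6 tape=_baa__[c]_   (P,c)→(P,b,→)
state=P head=7 tape=_baa__b[_]   (P,_)→(P,_,←)
state=P head=6 tape=_baa__[b]_   (P,b)→(Q,c,←)
state=Q head=5 tape=_baa_[_]c_
At halt the head is at cell 5.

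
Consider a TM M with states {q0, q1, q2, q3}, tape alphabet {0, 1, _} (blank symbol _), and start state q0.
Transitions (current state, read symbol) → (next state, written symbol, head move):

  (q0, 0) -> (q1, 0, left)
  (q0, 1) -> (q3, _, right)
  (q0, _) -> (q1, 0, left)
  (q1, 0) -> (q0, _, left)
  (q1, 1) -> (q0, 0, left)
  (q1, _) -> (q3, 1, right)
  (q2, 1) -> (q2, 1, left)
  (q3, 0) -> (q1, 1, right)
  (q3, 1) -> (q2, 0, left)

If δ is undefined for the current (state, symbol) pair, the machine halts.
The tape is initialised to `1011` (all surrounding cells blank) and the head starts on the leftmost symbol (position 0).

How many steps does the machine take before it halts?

q0 | [1]011__   read 1 → write _, move right, go to q3
q3 | _[0]11__   read 0 → write 1, move right, go to q1
q1 | _1[1]1__   read 1 → write 0, move left, go to q0
q0 | _[1]01__   read 1 → write _, move right, go to q3
q3 | __[0]1__   read 0 → write 1, move right, go to q1
q1 | __1[1]__   read 1 → write 0, move left, go to q0
q0 | __[1]0__   read 1 → write _, move right, go to q3
q3 | ___[0]__   read 0 → write 1, move right, go to q1
q1 | ___1[_]_   read _ → write 1, move right, go to q3
q3 | ___11[_]
M halts after 9 transitions.

9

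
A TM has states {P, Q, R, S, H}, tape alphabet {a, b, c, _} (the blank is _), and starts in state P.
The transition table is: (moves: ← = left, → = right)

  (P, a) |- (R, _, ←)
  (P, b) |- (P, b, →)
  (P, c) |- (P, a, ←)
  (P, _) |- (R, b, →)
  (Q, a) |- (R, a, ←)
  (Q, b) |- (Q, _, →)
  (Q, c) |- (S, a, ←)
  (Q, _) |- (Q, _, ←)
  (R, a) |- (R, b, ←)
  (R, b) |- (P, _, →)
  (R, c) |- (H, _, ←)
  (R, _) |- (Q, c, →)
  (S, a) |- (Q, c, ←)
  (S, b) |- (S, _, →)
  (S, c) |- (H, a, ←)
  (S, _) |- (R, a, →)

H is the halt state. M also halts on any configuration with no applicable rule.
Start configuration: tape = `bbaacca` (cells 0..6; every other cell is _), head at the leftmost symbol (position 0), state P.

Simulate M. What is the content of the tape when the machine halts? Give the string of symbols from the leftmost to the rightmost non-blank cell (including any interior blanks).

state=P head=0 tape=[b]baacca   (P,b)→(P,b,→)
state=P head=1 tape=b[b]aacca   (P,b)→(P,b,→)
state=P head=2 tape=bb[a]acca   (P,a)→(R,_,←)
state=R head=1 tape=b[b]_acca   (R,b)→(P,_,→)
state=P head=2 tape=b_[_]acca   (P,_)→(R,b,→)
state=R head=3 tape=b_b[a]cca   (R,a)→(R,b,←)
state=R head=2 tape=b_[b]bcca   (R,b)→(P,_,→)
state=P head=3 tape=b__[b]cca   (P,b)→(P,b,→)
state=P head=4 tape=b__b[c]ca   (P,c)→(P,a,←)
state=P head=3 tape=b__[b]aca   (P,b)→(P,b,→)
state=P head=4 tape=b__b[a]ca   (P,a)→(R,_,←)
state=R head=3 tape=b__[b]_ca   (R,b)→(P,_,→)
state=P head=4 tape=b___[_]ca   (P,_)→(R,b,→)
state=R head=5 tape=b___b[c]a   (R,c)→(H,_,←)
state=H head=4 tape=b___[b]_a
The non-blank tape span at halt is b___b_a.

b___b_a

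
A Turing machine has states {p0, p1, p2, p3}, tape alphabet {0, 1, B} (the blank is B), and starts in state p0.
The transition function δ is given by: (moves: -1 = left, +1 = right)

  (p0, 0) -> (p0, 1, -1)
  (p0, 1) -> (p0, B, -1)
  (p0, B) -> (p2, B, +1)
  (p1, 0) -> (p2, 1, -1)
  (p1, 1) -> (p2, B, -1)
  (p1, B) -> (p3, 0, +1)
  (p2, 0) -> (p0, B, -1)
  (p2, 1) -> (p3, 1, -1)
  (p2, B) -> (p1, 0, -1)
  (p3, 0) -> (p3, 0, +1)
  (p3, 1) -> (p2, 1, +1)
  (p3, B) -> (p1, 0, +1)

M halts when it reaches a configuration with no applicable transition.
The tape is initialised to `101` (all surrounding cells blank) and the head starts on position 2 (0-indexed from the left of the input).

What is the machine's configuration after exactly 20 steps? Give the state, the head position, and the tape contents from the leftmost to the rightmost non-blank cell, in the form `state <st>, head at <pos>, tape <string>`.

p0 | BBB10[1]   read 1 → write B, move -1, go to p0
p0 | BBB1[0]B   read 0 → write 1, move -1, go to p0
p0 | BBB[1]1B   read 1 → write B, move -1, go to p0
p0 | BB[B]B1B   read B → write B, move +1, go to p2
p2 | BBB[B]1B   read B → write 0, move -1, go to p1
p1 | BB[B]01B   read B → write 0, move +1, go to p3
p3 | BB0[0]1B   read 0 → write 0, move +1, go to p3
p3 | BB00[1]B   read 1 → write 1, move +1, go to p2
p2 | BB001[B]   read B → write 0, move -1, go to p1
p1 | BB00[1]0   read 1 → write B, move -1, go to p2
p2 | BB0[0]B0   read 0 → write B, move -1, go to p0
p0 | BB[0]BB0   read 0 → write 1, move -1, go to p0
p0 | B[B]1BB0   read B → write B, move +1, go to p2
p2 | BB[1]BB0   read 1 → write 1, move -1, go to p3
p3 | B[B]1BB0   read B → write 0, move +1, go to p1
p1 | B0[1]BB0   read 1 → write B, move -1, go to p2
p2 | B[0]BBB0   read 0 → write B, move -1, go to p0
p0 | [B]BBBB0   read B → write B, move +1, go to p2
p2 | B[B]BBB0   read B → write 0, move -1, go to p1
p1 | [B]0BBB0   read B → write 0, move +1, go to p3
p3 | 0[0]BBB0
After 20 steps: state p3, head at -2, tape 00BBB0.

state p3, head at -2, tape 00BBB0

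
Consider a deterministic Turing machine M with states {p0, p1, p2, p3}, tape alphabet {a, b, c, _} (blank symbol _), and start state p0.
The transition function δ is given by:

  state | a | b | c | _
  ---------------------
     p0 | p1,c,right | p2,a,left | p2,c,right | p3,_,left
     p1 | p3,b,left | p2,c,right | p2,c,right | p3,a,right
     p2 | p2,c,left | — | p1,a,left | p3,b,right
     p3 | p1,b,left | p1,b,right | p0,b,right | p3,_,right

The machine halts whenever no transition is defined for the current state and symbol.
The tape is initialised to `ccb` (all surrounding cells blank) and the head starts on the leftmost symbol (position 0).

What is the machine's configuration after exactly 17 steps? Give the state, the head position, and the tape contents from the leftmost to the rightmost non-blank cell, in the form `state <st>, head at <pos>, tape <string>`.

state p2, head at -1, tape cccb

p0 | __[c]cb   read c → write c, move right, go to p2
p2 | __c[c]b   read c → write a, move left, go to p1
p1 | __[c]ab   read c → write c, move right, go to p2
p2 | __c[a]b   read a → write c, move left, go to p2
p2 | __[c]cb   read c → write a, move left, go to p1
p1 | _[_]acb   read _ → write a, move right, go to p3
p3 | _a[a]cb   read a → write b, move left, go to p1
p1 | _[a]bcb   read a → write b, move left, go to p3
p3 | [_]bbcb   read _ → write _, move right, go to p3
p3 | _[b]bcb   read b → write b, move right, go to p1
p1 | _b[b]cb   read b → write c, move right, go to p2
p2 | _bc[c]b   read c → write a, move left, go to p1
p1 | _b[c]ab   read c → write c, move right, go to p2
p2 | _bc[a]b   read a → write c, move left, go to p2
p2 | _b[c]cb   read c → write a, move left, go to p1
p1 | _[b]acb   read b → write c, move right, go to p2
p2 | _c[a]cb   read a → write c, move left, go to p2
p2 | _[c]ccb
After 17 steps: state p2, head at -1, tape cccb.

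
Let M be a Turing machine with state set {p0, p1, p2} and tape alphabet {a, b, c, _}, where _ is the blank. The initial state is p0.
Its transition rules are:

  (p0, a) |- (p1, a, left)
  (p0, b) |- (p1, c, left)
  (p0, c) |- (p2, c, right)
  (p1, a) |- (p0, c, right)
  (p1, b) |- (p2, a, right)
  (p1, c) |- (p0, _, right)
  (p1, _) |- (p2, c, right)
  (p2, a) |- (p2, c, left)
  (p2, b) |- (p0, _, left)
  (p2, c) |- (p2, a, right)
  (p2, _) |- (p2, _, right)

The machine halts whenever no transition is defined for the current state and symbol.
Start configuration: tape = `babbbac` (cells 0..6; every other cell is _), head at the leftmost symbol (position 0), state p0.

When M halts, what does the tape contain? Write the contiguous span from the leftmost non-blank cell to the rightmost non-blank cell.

state=p0 head=0 tape=_[b]abbbac   (p0,b)→(p1,c,left)
state=p1 head=-1 tape=[_]cabbbac   (p1,_)→(p2,c,right)
state=p2 head=0 tape=c[c]abbbac   (p2,c)→(p2,a,right)
state=p2 head=1 tape=ca[a]bbbac   (p2,a)→(p2,c,left)
state=p2 head=0 tape=c[a]cbbbac   (p2,a)→(p2,c,left)
state=p2 head=-1 tape=[c]ccbbbac   (p2,c)→(p2,a,right)
state=p2 head=0 tape=a[c]cbbbac   (p2,c)→(p2,a,right)
state=p2 head=1 tape=aa[c]bbbac   (p2,c)→(p2,a,right)
state=p2 head=2 tape=aaa[b]bbac   (p2,b)→(p0,_,left)
state=p0 head=1 tape=aa[a]_bbac   (p0,a)→(p1,a,left)
state=p1 head=0 tape=a[a]a_bbac   (p1,a)→(p0,c,right)
state=p0 head=1 tape=ac[a]_bbac   (p0,a)→(p1,a,left)
state=p1 head=0 tape=a[c]a_bbac   (p1,c)→(p0,_,right)
state=p0 head=1 tape=a_[a]_bbac   (p0,a)→(p1,a,left)
state=p1 head=0 tape=a[_]a_bbac   (p1,_)→(p2,c,right)
state=p2 head=1 tape=ac[a]_bbac   (p2,a)→(p2,c,left)
state=p2 head=0 tape=a[c]c_bbac   (p2,c)→(p2,a,right)
state=p2 head=1 tape=aa[c]_bbac   (p2,c)→(p2,a,right)
state=p2 head=2 tape=aaa[_]bbac   (p2,_)→(p2,_,right)
state=p2 head=3 tape=aaa_[b]bac   (p2,b)→(p0,_,left)
state=p0 head=2 tape=aaa[_]_bac
The non-blank tape span at halt is aaa__bac.

aaa__bac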